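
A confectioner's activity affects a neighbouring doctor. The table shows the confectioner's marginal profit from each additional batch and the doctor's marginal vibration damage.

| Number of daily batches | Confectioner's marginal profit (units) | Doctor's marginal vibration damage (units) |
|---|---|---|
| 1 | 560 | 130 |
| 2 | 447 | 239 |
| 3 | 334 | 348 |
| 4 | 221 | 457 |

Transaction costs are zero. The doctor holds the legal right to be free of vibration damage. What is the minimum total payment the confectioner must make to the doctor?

Efficient level: marginal profit ≥ marginal vibration damage through level 2, so k* = 2.
With the doctor holding the right, the confectioner must at least compensate total damage at k*: 130 + 239 = 369.

369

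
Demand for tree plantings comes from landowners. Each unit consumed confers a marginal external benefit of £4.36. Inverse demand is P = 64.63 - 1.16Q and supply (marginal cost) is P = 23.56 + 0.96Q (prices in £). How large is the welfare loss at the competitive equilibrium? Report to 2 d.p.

Market equilibrium (private): 23.56 + 0.96Q = 64.63 - 1.16Q → Q_m = 19.3726.
Social marginal benefit = demand + MEB = 68.99 - 1.16Q.
Set SMB = MC: 68.99 - 1.16Q = 23.56 + 0.96Q → Q* = 21.4292.
Height of the DWL triangle at Q_m is SMB(Q_m) − MC(Q_m) = MEB(Q_m) = 4.3600.
DWL = ½ × 2.0566 × 4.3600 = 4.4834.

DWL = £4.48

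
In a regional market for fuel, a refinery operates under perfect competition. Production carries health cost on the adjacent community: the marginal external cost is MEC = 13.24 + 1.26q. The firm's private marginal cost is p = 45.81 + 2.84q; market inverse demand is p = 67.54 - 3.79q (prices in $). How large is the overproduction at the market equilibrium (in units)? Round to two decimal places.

2.20 units

Market equilibrium (private): 45.81 + 2.84q = 67.54 - 3.79q → q_m = 3.2775.
Social marginal cost = private MC + MEC = 59.05 + 4.10q.
Set SMC = demand: 59.05 + 4.10q = 67.54 - 3.79q → q* = 1.0760.
Gap = |3.2775 − 1.0760| = 2.2015.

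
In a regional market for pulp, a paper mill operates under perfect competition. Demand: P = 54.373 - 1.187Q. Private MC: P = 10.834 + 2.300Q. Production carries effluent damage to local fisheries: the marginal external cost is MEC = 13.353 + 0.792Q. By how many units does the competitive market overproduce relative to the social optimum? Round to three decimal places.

Market equilibrium (private): 10.834 + 2.300Q = 54.373 - 1.187Q → Q_m = 12.4861.
Social marginal cost = private MC + MEC = 24.187 + 3.092Q.
Set SMC = demand: 24.187 + 3.092Q = 54.373 - 1.187Q → Q* = 7.0545.
Gap = |12.4861 − 7.0545| = 5.4316.

5.432 units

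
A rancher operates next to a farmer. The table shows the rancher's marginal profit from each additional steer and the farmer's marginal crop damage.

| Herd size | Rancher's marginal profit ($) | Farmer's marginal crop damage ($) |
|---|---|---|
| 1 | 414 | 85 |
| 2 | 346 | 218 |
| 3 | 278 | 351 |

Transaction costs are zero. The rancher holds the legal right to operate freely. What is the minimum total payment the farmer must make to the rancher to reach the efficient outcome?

$278

Left alone the rancher would choose level 3 (marginal profit stays positive).
Efficient level: k* = 2 (marginal profit ≥ marginal crop damage through 2).
The farmer must at least cover the rancher's forgone profit from cutting 3→2: 278 = 278.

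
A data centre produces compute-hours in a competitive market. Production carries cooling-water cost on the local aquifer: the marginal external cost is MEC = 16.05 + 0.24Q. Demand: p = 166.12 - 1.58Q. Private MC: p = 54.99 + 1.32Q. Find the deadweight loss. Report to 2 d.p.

Market equilibrium (private): 54.99 + 1.32Q = 166.12 - 1.58Q → Q_m = 38.3207.
Social marginal cost = private MC + MEC = 71.04 + 1.56Q.
Set SMC = demand: 71.04 + 1.56Q = 166.12 - 1.58Q → Q* = 30.2803.
Height of the DWL triangle at Q_m is SMC(Q_m) − demand(Q_m) = MEC(Q_m) = 25.2470.
DWL = ½ × 8.0404 × 25.2470 = 101.4980.

DWL = 101.50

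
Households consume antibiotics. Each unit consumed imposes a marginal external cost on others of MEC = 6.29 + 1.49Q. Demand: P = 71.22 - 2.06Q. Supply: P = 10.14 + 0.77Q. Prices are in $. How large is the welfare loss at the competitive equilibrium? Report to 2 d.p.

DWL = $171.10

Market equilibrium (private): 10.14 + 0.77Q = 71.22 - 2.06Q → Q_m = 21.5830.
Social marginal benefit = demand − MEC = 64.93 - 3.55Q.
Set SMB = MC: 64.93 - 3.55Q = 10.14 + 0.77Q → Q* = 12.6829.
The welfare-loss triangle has base |Q_m − Q*| and height MEC(Q_m) (the vertical gap between SMB and MC is zero at Q* and MEC at Q_m).
DWL = ½ × 8.9001 × 38.4487 = 171.0986.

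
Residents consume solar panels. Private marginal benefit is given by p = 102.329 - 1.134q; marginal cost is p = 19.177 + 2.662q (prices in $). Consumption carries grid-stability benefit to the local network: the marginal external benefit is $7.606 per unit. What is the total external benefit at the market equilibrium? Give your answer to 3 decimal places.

$166.611

Market equilibrium (private): 19.177 + 2.662q = 102.329 - 1.134q → q_m = 21.9052.
Total external benefit = MEB × q_m = 7.606 × 21.9052 = 166.6110.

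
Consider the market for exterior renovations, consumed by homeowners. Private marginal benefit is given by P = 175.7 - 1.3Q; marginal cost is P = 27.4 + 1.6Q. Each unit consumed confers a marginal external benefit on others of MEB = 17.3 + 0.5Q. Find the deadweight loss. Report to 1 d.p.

Market equilibrium (private): 27.4 + 1.6Q = 175.7 - 1.3Q → Q_m = 51.1379.
Social marginal benefit = demand + MEB = 193.0 - 0.8Q.
Set SMB = MC: 193.0 - 0.8Q = 27.4 + 1.6Q → Q* = 69.0000.
The welfare-loss triangle has base |Q_m − Q*| and height MEB(Q_m) (the vertical gap between SMB and MC is zero at Q* and MEB at Q_m).
DWL = ½ × 17.8621 × 42.8690 = 382.8652.

DWL = 382.9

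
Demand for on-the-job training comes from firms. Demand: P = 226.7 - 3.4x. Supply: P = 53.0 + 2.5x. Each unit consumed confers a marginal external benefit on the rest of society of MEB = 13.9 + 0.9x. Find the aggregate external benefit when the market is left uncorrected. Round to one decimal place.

799.3

Market equilibrium (private): 53.0 + 2.5x = 226.7 - 3.4x → x_m = 29.4407.
Total external benefit = ∫₀^{x_m} (13.9 + 0.9x) dx = 13.9×29.4407 + ½×0.9×29.4407² = 799.2654.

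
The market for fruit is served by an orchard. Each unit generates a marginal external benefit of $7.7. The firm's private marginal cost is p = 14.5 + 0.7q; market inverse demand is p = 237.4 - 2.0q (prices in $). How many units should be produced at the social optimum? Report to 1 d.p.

Social marginal cost = private MC − MEB = 6.8 + 0.7q.
Set SMC = demand: 6.8 + 0.7q = 237.4 - 2.0q → q* = 85.4074.

q* = 85.4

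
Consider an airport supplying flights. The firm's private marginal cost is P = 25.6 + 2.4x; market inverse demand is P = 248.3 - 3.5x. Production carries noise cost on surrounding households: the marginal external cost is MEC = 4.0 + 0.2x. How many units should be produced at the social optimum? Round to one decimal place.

Social marginal cost = private MC + MEC = 29.6 + 2.6x.
Set SMC = demand: 29.6 + 2.6x = 248.3 - 3.5x → x* = 35.8525.

x* = 35.9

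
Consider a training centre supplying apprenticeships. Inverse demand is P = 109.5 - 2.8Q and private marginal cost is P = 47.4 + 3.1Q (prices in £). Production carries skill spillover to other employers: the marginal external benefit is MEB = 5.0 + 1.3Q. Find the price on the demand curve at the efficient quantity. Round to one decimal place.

P = £68.7

Social marginal cost = private MC − MEB = 42.4 + 1.8Q.
Set SMC = demand: 42.4 + 1.8Q = 109.5 - 2.8Q → Q* = 14.5870.
Consumer price on the demand curve at Q*: 109.5 − 2.8×14.5870 = 68.6564.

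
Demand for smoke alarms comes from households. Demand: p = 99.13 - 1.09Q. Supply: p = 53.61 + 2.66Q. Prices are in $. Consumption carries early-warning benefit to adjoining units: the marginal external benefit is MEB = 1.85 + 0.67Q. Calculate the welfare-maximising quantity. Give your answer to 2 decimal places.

Q* = 15.38

Social marginal benefit = demand + MEB = 100.98 - 0.42Q.
Set SMB = MC: 100.98 - 0.42Q = 53.61 + 2.66Q → Q* = 15.3799.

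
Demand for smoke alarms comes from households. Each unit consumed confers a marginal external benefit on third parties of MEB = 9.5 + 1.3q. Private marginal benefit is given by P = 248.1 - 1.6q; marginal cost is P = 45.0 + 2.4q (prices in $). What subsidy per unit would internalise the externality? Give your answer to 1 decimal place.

Social marginal benefit = demand + MEB = 257.6 - 0.3q.
Set SMB = MC: 257.6 - 0.3q = 45.0 + 2.4q → q* = 78.7407.
The Pigouvian subsidy equals MEB at q*: 9.5 + 1.3×78.7407 = 111.8629.

subsidy = $111.9 per unit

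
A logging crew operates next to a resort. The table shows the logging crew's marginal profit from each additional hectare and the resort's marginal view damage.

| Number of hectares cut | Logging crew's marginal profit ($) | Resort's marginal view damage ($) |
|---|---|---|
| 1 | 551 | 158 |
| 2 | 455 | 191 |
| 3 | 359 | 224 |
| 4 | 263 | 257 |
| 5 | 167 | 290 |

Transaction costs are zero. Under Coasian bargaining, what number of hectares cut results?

Bargaining reaches the level where marginal profit last exceeds marginal view damage.
That holds through level 4 (263 ≥ 257) but not at 5 (167 < 290).

4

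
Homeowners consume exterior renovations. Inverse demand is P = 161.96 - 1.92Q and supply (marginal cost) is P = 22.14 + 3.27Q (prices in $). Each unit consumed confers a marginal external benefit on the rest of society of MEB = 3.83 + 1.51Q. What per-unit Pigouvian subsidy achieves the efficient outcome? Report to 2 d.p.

Social marginal benefit = demand + MEB = 165.79 - 0.41Q.
Set SMB = MC: 165.79 - 0.41Q = 22.14 + 3.27Q → Q* = 39.0353.
The Pigouvian subsidy equals MEB at Q*: 3.83 + 1.51×39.0353 = 62.7733.

subsidy = $62.77 per unit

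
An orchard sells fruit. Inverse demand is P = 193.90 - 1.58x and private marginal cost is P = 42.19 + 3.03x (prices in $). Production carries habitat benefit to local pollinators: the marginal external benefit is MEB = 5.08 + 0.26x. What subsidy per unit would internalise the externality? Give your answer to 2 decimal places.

subsidy = $14.45 per unit

Social marginal cost = private MC − MEB = 37.11 + 2.77x.
Set SMC = demand: 37.11 + 2.77x = 193.90 - 1.58x → x* = 36.0437.
The Pigouvian subsidy equals MEB at x*: 5.08 + 0.26×36.0437 = 14.4514.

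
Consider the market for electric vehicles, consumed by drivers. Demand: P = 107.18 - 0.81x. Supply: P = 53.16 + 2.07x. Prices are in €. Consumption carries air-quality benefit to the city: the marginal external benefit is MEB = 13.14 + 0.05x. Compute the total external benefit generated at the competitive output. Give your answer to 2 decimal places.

€255.26

Market equilibrium (private): 53.16 + 2.07x = 107.18 - 0.81x → x_m = 18.7569.
Total external benefit = ∫₀^{x_m} (13.14 + 0.05x) dx = 13.14×18.7569 + ½×0.05×18.7569² = 255.2612.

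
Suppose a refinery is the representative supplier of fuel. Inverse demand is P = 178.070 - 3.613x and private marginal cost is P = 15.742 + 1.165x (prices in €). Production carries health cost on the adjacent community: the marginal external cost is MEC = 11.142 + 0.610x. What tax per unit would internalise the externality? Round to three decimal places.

tax = €28.258 per unit

Social marginal cost = private MC + MEC = 26.884 + 1.775x.
Set SMC = demand: 26.884 + 1.775x = 178.070 - 3.613x → x* = 28.0598.
The Pigouvian tax equals MEC at x*: 11.142 + 0.610×28.0598 = 28.2585.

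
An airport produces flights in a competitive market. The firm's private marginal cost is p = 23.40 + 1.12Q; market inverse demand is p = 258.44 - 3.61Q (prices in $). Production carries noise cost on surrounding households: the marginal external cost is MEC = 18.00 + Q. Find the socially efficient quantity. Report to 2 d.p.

Social marginal cost = private MC + MEC = 41.40 + 2.12Q.
Set SMC = demand: 41.40 + 2.12Q = 258.44 - 3.61Q → Q* = 37.8778.

Q* = 37.88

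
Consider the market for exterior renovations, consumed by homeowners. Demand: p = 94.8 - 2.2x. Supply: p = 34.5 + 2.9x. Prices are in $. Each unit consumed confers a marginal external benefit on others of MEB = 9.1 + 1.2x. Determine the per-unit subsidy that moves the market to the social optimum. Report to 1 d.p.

subsidy = $30.5 per unit

Social marginal benefit = demand + MEB = 103.9 - x.
Set SMB = MC: 103.9 - x = 34.5 + 2.9x → x* = 17.7949.
The Pigouvian subsidy equals MEB at x*: 9.1 + 1.2×17.7949 = 30.4539.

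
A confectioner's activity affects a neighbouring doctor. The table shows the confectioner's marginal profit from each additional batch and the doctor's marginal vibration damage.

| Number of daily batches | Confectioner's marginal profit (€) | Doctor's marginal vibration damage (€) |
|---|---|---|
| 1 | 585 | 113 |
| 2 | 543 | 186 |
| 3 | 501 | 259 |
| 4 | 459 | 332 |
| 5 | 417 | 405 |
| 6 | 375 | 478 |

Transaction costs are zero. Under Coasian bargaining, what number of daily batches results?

5

Bargaining reaches the level where marginal profit last exceeds marginal vibration damage.
That holds through level 5 (417 ≥ 405) but not at 6 (375 < 478).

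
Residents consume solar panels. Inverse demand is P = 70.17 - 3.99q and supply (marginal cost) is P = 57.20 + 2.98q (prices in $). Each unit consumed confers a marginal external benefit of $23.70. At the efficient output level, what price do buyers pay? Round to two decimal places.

P = $49.18

Social marginal benefit = demand + MEB = 93.87 - 3.99q.
Set SMB = MC: 93.87 - 3.99q = 57.20 + 2.98q → q* = 5.2611.
Consumer price on the demand curve at q*: 70.17 − 3.99×5.2611 = 49.1782.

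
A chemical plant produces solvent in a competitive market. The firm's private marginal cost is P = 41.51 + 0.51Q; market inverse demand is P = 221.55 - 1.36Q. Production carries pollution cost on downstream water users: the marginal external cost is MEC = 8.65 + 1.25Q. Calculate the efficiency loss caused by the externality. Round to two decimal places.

Market equilibrium (private): 41.51 + 0.51Q = 221.55 - 1.36Q → Q_m = 96.2781.
Social marginal cost = private MC + MEC = 50.16 + 1.76Q.
Set SMC = demand: 50.16 + 1.76Q = 221.55 - 1.36Q → Q* = 54.9327.
Height of the DWL triangle at Q_m is SMC(Q_m) − demand(Q_m) = MEC(Q_m) = 128.9976.
DWL = ½ × 41.3454 × 128.9976 = 2666.7287.

DWL = 2666.73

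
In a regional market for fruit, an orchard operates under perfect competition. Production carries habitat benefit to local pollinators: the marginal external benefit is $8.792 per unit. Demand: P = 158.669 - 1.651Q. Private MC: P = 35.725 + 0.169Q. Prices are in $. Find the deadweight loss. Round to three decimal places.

DWL = $21.236

Market equilibrium (private): 35.725 + 0.169Q = 158.669 - 1.651Q → Q_m = 67.5516.
Social marginal cost = private MC − MEB = 26.933 + 0.169Q.
Set SMC = demand: 26.933 + 0.169Q = 158.669 - 1.651Q → Q* = 72.3824.
Between Q* and Q_m the wedge demand − SMC runs linearly from 0 to MEB(Q_m), so the loss is a triangle.
DWL = ½ × 4.8308 × 8.7920 = 21.2362.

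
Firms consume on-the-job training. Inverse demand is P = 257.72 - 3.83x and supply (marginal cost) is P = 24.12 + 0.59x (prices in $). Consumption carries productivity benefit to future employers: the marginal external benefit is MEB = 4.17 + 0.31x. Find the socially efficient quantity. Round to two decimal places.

x* = 57.85

Social marginal benefit = demand + MEB = 261.89 - 3.52x.
Set SMB = MC: 261.89 - 3.52x = 24.12 + 0.59x → x* = 57.8516.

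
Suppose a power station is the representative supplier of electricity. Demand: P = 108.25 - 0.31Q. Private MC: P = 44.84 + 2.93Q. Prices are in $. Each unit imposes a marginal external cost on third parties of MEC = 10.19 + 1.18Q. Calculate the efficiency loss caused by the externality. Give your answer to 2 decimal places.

DWL = $125.32

Market equilibrium (private): 44.84 + 2.93Q = 108.25 - 0.31Q → Q_m = 19.5710.
Social marginal cost = private MC + MEC = 55.03 + 4.11Q.
Set SMC = demand: 55.03 + 4.11Q = 108.25 - 0.31Q → Q* = 12.0407.
Between Q* and Q_m the wedge SMC − demand runs linearly from 0 to MEC(Q_m), so the loss is a triangle.
DWL = ½ × 7.5303 × 33.2838 = 125.3185.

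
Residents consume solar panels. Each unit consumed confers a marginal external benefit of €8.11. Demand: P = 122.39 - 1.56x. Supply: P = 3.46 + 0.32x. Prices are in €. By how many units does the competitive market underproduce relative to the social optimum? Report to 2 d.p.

Market equilibrium (private): 3.46 + 0.32x = 122.39 - 1.56x → x_m = 63.2606.
Social marginal benefit = demand + MEB = 130.50 - 1.56x.
Set SMB = MC: 130.50 - 1.56x = 3.46 + 0.32x → x* = 67.5745.
Gap = |63.2606 − 67.5745| = 4.3139.

4.31 units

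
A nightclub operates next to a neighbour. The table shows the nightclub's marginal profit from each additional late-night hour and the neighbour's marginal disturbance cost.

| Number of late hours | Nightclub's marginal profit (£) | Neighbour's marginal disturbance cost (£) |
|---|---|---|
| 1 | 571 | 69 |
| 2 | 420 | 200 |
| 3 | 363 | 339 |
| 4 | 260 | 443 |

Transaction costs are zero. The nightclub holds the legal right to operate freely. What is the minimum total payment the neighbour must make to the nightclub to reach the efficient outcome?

Left alone the nightclub would choose level 4 (marginal profit stays positive).
Efficient level: k* = 3 (marginal profit ≥ marginal disturbance cost through 3).
The neighbour must at least cover the nightclub's forgone profit from cutting 4→3: 260 = 260.

£260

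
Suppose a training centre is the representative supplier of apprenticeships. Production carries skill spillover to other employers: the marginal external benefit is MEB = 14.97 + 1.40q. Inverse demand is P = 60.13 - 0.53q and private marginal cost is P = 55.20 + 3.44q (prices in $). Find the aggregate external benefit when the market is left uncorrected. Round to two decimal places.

Market equilibrium (private): 55.20 + 3.44q = 60.13 - 0.53q → q_m = 1.2418.
Total external benefit = ∫₀^{q_m} (14.97 + 1.40q) dq = 14.97×1.2418 + ½×1.40×1.2418² = 19.6692.

$19.67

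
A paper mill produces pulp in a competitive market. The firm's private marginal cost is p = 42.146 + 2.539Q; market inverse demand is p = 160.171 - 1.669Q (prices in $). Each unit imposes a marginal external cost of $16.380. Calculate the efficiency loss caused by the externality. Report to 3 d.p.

Market equilibrium (private): 42.146 + 2.539Q = 160.171 - 1.669Q → Q_m = 28.0478.
Social marginal cost = private MC + MEC = 58.526 + 2.539Q.
Set SMC = demand: 58.526 + 2.539Q = 160.171 - 1.669Q → Q* = 24.1552.
The loss is the area between SMC and demand from Q* to Q_m; with linear curves that's a triangle of height MEC(Q_m).
DWL = ½ × 3.8926 × 16.3800 = 31.8804.

DWL = $31.880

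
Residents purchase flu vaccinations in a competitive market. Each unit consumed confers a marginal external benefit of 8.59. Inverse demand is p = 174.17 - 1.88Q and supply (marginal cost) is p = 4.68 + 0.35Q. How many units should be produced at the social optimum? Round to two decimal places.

Social marginal benefit = demand + MEB = 182.76 - 1.88Q.
Set SMB = MC: 182.76 - 1.88Q = 4.68 + 0.35Q → Q* = 79.8565.

Q* = 79.86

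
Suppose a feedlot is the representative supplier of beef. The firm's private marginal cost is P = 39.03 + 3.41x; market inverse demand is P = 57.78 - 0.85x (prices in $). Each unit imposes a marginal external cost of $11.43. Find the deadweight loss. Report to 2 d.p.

Market equilibrium (private): 39.03 + 3.41x = 57.78 - 0.85x → x_m = 4.4014.
Social marginal cost = private MC + MEC = 50.46 + 3.41x.
Set SMC = demand: 50.46 + 3.41x = 57.78 - 0.85x → x* = 1.7183.
Between x* and x_m the wedge SMC − demand runs linearly from 0 to MEC(x_m), so the loss is a triangle.
DWL = ½ × 2.6831 × 11.4300 = 15.3339.

DWL = $15.33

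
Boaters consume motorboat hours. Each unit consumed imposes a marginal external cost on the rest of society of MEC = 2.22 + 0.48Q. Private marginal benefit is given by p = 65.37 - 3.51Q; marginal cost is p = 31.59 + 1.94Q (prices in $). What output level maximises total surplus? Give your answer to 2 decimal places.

Q* = 5.32

Social marginal benefit = demand − MEC = 63.15 - 3.99Q.
Set SMB = MC: 63.15 - 3.99Q = 31.59 + 1.94Q → Q* = 5.3221.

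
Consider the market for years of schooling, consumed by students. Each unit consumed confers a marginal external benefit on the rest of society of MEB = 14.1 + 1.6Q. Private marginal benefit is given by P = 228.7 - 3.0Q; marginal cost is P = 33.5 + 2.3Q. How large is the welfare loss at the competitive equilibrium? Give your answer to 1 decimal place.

Market equilibrium (private): 33.5 + 2.3Q = 228.7 - 3.0Q → Q_m = 36.8302.
Social marginal benefit = demand + MEB = 242.8 - 1.4Q.
Set SMB = MC: 242.8 - 1.4Q = 33.5 + 2.3Q → Q* = 56.5676.
Height of the DWL triangle at Q_m is SMB(Q_m) − MC(Q_m) = MEB(Q_m) = 73.0283.
DWL = ½ × 19.7374 × 73.0283 = 720.6944.

DWL = 720.7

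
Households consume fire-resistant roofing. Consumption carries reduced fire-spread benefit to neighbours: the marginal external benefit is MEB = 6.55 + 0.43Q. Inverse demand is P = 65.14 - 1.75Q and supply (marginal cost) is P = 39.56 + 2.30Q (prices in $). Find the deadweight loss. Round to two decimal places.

Market equilibrium (private): 39.56 + 2.30Q = 65.14 - 1.75Q → Q_m = 6.3160.
Social marginal benefit = demand + MEB = 71.69 - 1.32Q.
Set SMB = MC: 71.69 - 1.32Q = 39.56 + 2.30Q → Q* = 8.8757.
Height of the DWL triangle at Q_m is SMB(Q_m) − MC(Q_m) = MEB(Q_m) = 9.2659.
DWL = ½ × 2.5597 × 9.2659 = 11.8590.

DWL = $11.86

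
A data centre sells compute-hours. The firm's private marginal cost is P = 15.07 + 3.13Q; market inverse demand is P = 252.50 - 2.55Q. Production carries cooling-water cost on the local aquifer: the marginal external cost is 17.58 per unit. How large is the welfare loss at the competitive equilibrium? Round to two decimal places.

Market equilibrium (private): 15.07 + 3.13Q = 252.50 - 2.55Q → Q_m = 41.8011.
Social marginal cost = private MC + MEC = 32.65 + 3.13Q.
Set SMC = demand: 32.65 + 3.13Q = 252.50 - 2.55Q → Q* = 38.7060.
The welfare-loss triangle has base |Q_m − Q*| and height MEC(Q_m) (the vertical gap between SMC and demand is zero at Q* and MEC at Q_m).
DWL = ½ × 3.0951 × 17.5800 = 27.2059.

DWL = 27.21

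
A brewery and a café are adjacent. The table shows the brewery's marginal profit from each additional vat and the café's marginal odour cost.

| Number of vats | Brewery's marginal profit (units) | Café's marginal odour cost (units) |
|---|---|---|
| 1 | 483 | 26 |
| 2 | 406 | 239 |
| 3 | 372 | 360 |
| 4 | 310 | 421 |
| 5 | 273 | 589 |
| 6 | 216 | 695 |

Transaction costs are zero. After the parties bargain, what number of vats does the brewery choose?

3

Bargaining reaches the level where marginal profit last exceeds marginal odour cost.
That holds through level 3 (372 ≥ 360) but not at 4 (310 < 421).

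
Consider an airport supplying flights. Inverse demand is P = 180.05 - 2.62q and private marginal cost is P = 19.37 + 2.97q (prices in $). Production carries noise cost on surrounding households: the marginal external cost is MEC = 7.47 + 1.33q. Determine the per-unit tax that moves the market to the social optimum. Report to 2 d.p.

tax = $36.92 per unit

Social marginal cost = private MC + MEC = 26.84 + 4.30q.
Set SMC = demand: 26.84 + 4.30q = 180.05 - 2.62q → q* = 22.1402.
The Pigouvian tax equals MEC at q*: 7.47 + 1.33×22.1402 = 36.9165.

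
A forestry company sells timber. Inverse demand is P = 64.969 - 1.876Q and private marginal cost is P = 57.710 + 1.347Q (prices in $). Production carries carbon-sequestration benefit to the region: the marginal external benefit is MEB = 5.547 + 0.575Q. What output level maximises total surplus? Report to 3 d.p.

Social marginal cost = private MC − MEB = 52.163 + 0.772Q.
Set SMC = demand: 52.163 + 0.772Q = 64.969 - 1.876Q → Q* = 4.8361.

Q* = 4.836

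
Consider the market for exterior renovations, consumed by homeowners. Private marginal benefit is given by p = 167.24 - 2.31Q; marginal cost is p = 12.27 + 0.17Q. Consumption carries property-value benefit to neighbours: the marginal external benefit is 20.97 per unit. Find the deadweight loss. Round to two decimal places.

Market equilibrium (private): 12.27 + 0.17Q = 167.24 - 2.31Q → Q_m = 62.4879.
Social marginal benefit = demand + MEB = 188.21 - 2.31Q.
Set SMB = MC: 188.21 - 2.31Q = 12.27 + 0.17Q → Q* = 70.9435.
Between Q* and Q_m the wedge SMB − MC runs linearly from 0 to MEB(Q_m), so the loss is a triangle.
DWL = ½ × 8.4556 × 20.9700 = 88.6570.

DWL = 88.66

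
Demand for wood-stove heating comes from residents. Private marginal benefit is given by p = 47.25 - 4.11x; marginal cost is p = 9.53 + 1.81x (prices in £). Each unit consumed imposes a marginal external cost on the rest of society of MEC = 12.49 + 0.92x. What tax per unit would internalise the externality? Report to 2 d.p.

tax = £15.88 per unit

Social marginal benefit = demand − MEC = 34.76 - 5.03x.
Set SMB = MC: 34.76 - 5.03x = 9.53 + 1.81x → x* = 3.6886.
The Pigouvian tax equals MEC at x*: 12.49 + 0.92×3.6886 = 15.8835.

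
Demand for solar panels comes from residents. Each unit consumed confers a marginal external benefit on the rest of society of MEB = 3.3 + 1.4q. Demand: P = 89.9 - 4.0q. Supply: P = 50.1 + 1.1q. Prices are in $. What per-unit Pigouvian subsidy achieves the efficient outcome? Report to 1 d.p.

subsidy = $19.6 per unit

Social marginal benefit = demand + MEB = 93.2 - 2.6q.
Set SMB = MC: 93.2 - 2.6q = 50.1 + 1.1q → q* = 11.6486.
The Pigouvian subsidy equals MEB at q*: 3.3 + 1.4×11.6486 = 19.6080.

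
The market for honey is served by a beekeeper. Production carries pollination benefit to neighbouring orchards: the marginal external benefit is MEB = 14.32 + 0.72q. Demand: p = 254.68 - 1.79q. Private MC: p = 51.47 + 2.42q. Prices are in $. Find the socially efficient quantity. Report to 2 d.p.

Social marginal cost = private MC − MEB = 37.15 + 1.70q.
Set SMC = demand: 37.15 + 1.70q = 254.68 - 1.79q → q* = 62.3295.

q* = 62.33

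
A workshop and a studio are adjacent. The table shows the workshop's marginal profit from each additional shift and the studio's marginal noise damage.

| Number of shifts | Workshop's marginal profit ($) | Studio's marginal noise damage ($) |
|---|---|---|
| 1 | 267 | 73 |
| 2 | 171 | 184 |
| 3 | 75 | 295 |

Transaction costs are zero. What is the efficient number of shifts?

1

Bargaining reaches the level where marginal profit last exceeds marginal noise damage.
That holds through level 1 (267 ≥ 73) but not at 2 (171 < 184).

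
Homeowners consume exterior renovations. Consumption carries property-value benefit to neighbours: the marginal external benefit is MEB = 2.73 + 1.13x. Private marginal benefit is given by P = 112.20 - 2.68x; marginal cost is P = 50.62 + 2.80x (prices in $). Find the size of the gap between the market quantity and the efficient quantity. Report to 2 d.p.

Market equilibrium (private): 50.62 + 2.80x = 112.20 - 2.68x → x_m = 11.2372.
Social marginal benefit = demand + MEB = 114.93 - 1.55x.
Set SMB = MC: 114.93 - 1.55x = 50.62 + 2.80x → x* = 14.7839.
Gap = |11.2372 − 14.7839| = 3.5467.

3.55 units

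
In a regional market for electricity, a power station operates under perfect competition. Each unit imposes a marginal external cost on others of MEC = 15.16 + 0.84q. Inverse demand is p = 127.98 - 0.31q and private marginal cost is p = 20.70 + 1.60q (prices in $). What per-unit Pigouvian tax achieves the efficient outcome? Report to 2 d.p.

Social marginal cost = private MC + MEC = 35.86 + 2.44q.
Set SMC = demand: 35.86 + 2.44q = 127.98 - 0.31q → q* = 33.4982.
The Pigouvian tax equals MEC at q*: 15.16 + 0.84×33.4982 = 43.2985.

tax = $43.30 per unit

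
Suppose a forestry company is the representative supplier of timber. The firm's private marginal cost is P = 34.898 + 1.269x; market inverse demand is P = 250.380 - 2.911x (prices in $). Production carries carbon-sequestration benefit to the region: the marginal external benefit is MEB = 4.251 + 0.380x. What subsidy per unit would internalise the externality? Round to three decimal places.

Social marginal cost = private MC − MEB = 30.647 + 0.889x.
Set SMC = demand: 30.647 + 0.889x = 250.380 - 2.911x → x* = 57.8245.
The Pigouvian subsidy equals MEB at x*: 4.251 + 0.380×57.8245 = 26.2243.

subsidy = $26.224 per unit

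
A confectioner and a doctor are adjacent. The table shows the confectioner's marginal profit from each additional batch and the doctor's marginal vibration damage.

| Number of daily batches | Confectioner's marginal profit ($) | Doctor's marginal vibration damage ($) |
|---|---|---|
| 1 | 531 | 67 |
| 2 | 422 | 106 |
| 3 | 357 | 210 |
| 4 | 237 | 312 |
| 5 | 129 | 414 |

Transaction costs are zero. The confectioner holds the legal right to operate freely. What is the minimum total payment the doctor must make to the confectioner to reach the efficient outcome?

Left alone the confectioner would choose level 5 (marginal profit stays positive).
Efficient level: k* = 3 (marginal profit ≥ marginal vibration damage through 3).
The doctor must at least cover the confectioner's forgone profit from cutting 5→3: 237 + 129 = 366.

$366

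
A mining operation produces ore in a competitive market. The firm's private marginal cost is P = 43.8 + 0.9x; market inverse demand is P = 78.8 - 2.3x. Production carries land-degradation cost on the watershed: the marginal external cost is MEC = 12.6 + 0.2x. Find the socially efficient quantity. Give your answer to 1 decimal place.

x* = 6.6

Social marginal cost = private MC + MEC = 56.4 + 1.1x.
Set SMC = demand: 56.4 + 1.1x = 78.8 - 2.3x → x* = 6.5882.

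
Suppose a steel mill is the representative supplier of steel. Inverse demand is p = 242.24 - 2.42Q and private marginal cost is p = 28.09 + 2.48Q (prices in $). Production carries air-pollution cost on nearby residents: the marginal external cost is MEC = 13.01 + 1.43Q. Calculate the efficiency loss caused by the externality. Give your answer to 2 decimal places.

Market equilibrium (private): 28.09 + 2.48Q = 242.24 - 2.42Q → Q_m = 43.7041.
Social marginal cost = private MC + MEC = 41.10 + 3.91Q.
Set SMC = demand: 41.10 + 3.91Q = 242.24 - 2.42Q → Q* = 31.7757.
Between Q* and Q_m the wedge SMC − demand runs linearly from 0 to MEC(Q_m), so the loss is a triangle.
DWL = ½ × 11.9284 × 75.5068 = 450.3377.

DWL = $450.34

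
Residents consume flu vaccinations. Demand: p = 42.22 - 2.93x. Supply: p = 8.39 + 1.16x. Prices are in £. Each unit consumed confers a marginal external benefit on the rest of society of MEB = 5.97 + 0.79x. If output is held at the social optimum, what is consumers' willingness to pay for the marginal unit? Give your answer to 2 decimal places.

Social marginal benefit = demand + MEB = 48.19 - 2.14x.
Set SMB = MC: 48.19 - 2.14x = 8.39 + 1.16x → x* = 12.0606.
Consumer price on the demand curve at x*: 42.22 − 2.93×12.0606 = 6.8824.

P = £6.88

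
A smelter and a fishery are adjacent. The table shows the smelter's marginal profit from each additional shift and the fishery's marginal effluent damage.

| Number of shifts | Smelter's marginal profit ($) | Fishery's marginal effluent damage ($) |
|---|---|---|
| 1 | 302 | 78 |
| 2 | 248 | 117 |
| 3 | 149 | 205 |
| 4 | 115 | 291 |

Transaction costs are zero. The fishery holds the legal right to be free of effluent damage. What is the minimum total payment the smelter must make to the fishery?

Efficient level: marginal profit ≥ marginal effluent damage through level 2, so k* = 2.
With the fishery holding the right, the smelter must at least compensate total damage at k*: 78 + 117 = 195.

$195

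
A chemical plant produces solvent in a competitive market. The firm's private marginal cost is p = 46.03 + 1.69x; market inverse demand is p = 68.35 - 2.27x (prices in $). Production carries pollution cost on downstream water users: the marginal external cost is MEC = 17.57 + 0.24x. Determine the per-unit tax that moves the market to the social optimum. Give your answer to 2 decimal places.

Social marginal cost = private MC + MEC = 63.60 + 1.93x.
Set SMC = demand: 63.60 + 1.93x = 68.35 - 2.27x → x* = 1.1310.
The Pigouvian tax equals MEC at x*: 17.57 + 0.24×1.1310 = 17.8414.

tax = $17.84 per unit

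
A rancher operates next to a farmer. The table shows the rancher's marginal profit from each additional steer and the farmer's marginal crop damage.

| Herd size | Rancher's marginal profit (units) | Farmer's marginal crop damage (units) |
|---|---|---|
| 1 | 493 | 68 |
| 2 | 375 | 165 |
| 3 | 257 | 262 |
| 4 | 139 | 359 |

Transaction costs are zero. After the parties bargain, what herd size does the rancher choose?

2

Bargaining reaches the level where marginal profit last exceeds marginal crop damage.
That holds through level 2 (375 ≥ 165) but not at 3 (257 < 262).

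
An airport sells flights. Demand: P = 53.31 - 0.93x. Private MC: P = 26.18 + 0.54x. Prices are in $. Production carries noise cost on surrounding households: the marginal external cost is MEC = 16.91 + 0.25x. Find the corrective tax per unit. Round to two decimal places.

tax = $18.40 per unit

Social marginal cost = private MC + MEC = 43.09 + 0.79x.
Set SMC = demand: 43.09 + 0.79x = 53.31 - 0.93x → x* = 5.9419.
The Pigouvian tax equals MEC at x*: 16.91 + 0.25×5.9419 = 18.3955.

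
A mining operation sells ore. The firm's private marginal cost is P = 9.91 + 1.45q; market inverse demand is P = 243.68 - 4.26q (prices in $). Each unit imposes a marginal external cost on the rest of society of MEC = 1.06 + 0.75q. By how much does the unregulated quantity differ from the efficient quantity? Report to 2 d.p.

4.92 units

Market equilibrium (private): 9.91 + 1.45q = 243.68 - 4.26q → q_m = 40.9405.
Social marginal cost = private MC + MEC = 10.97 + 2.20q.
Set SMC = demand: 10.97 + 2.20q = 243.68 - 4.26q → q* = 36.0232.
Gap = |40.9405 − 36.0232| = 4.9173.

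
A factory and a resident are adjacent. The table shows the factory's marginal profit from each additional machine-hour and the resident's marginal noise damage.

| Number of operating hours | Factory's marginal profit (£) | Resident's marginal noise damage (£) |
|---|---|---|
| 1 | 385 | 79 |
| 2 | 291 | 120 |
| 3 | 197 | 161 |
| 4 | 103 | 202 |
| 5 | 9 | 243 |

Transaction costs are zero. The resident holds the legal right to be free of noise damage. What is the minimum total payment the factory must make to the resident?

Efficient level: marginal profit ≥ marginal noise damage through level 3, so k* = 3.
With the resident holding the right, the factory must at least compensate total damage at k*: 79 + 120 + 161 = 360.

£360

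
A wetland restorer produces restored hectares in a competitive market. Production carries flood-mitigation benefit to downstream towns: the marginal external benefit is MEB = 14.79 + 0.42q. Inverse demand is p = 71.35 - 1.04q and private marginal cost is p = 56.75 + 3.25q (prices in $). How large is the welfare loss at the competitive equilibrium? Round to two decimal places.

Market equilibrium (private): 56.75 + 3.25q = 71.35 - 1.04q → q_m = 3.4033.
Social marginal cost = private MC − MEB = 41.96 + 2.83q.
Set SMC = demand: 41.96 + 2.83q = 71.35 - 1.04q → q* = 7.5943.
The welfare-loss triangle has base |q_m − q*| and height MEB(q_m) (the vertical gap between SMC and demand is zero at q* and MEB at q_m).
DWL = ½ × 4.1910 × 16.2194 = 33.9878.

DWL = $33.99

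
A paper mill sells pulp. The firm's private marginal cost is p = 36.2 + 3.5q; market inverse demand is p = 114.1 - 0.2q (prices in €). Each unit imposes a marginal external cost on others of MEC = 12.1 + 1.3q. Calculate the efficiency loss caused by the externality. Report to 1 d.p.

Market equilibrium (private): 36.2 + 3.5q = 114.1 - 0.2q → q_m = 21.0541.
Social marginal cost = private MC + MEC = 48.3 + 4.8q.
Set SMC = demand: 48.3 + 4.8q = 114.1 - 0.2q → q* = 13.1600.
The loss is the area between SMC and demand from q* to q_m; with linear curves that's a triangle of height MEC(q_m).
DWL = ½ × 7.8941 × 39.4703 = 155.7912.

DWL = €155.8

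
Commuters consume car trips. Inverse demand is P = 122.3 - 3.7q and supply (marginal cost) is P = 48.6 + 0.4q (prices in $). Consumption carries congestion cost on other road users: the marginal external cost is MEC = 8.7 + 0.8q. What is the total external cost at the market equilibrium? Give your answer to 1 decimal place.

$285.6

Market equilibrium (private): 48.6 + 0.4q = 122.3 - 3.7q → q_m = 17.9756.
Total external cost = ∫₀^{q_m} (8.7 + 0.8q) dq = 8.7×17.9756 + ½×0.8×17.9756² = 285.6366.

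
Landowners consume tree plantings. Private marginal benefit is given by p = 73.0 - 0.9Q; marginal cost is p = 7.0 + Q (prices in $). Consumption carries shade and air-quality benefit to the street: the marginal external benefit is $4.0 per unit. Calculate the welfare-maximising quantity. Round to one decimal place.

Social marginal benefit = demand + MEB = 77.0 - 0.9Q.
Set SMB = MC: 77.0 - 0.9Q = 7.0 + Q → Q* = 36.8421.

Q* = 36.8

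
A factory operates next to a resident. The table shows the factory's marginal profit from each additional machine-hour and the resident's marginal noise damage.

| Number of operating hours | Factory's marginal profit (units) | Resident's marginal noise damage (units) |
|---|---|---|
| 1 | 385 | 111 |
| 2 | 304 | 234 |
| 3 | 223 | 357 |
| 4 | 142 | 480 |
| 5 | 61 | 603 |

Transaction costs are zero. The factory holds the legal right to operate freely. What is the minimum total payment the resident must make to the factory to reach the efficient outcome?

426

Left alone the factory would choose level 5 (marginal profit stays positive).
Efficient level: k* = 2 (marginal profit ≥ marginal noise damage through 2).
The resident must at least cover the factory's forgone profit from cutting 5→2: 223 + 142 + 61 = 426.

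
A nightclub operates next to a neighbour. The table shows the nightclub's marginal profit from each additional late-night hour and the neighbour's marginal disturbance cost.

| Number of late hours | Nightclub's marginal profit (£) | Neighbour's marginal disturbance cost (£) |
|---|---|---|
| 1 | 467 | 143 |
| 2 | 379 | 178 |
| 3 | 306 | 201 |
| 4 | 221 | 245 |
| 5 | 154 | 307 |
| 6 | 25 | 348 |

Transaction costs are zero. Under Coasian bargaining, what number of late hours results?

3

Bargaining reaches the level where marginal profit last exceeds marginal disturbance cost.
That holds through level 3 (306 ≥ 201) but not at 4 (221 < 245).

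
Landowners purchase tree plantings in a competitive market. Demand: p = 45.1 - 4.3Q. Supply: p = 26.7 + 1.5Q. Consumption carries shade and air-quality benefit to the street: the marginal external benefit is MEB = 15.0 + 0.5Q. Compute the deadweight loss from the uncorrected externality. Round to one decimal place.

Market equilibrium (private): 26.7 + 1.5Q = 45.1 - 4.3Q → Q_m = 3.1724.
Social marginal benefit = demand + MEB = 60.1 - 3.8Q.
Set SMB = MC: 60.1 - 3.8Q = 26.7 + 1.5Q → Q* = 6.3019.
Between Q* and Q_m the wedge SMB − MC runs linearly from 0 to MEB(Q_m), so the loss is a triangle.
DWL = ½ × 3.1295 × 16.5862 = 25.9533.

DWL = 26.0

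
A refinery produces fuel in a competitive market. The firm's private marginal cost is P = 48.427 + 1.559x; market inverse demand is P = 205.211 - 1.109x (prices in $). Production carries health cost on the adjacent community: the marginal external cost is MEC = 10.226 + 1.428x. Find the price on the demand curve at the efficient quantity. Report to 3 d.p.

P = $165.530

Social marginal cost = private MC + MEC = 58.653 + 2.987x.
Set SMC = demand: 58.653 + 2.987x = 205.211 - 1.109x → x* = 35.7808.
Consumer price on the demand curve at x*: 205.211 − 1.109×35.7808 = 165.5301.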